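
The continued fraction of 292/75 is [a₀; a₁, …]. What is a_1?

1

292 = 3·75 + 67   →  a_0 = 3
75 = 1·67 + 8   →  a_1 = 1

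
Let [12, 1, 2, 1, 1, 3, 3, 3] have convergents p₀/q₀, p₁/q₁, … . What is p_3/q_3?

Using pₖ = aₖpₖ₋₁ + pₖ₋₂, qₖ = aₖqₖ₋₁ + qₖ₋₂ (with p₋₁=1, p₋₂=0, q₋₁=0, q₋₂=1):
  k=0: a=12, p=12, q=1
  k=1: a=1, p=13, q=1
  k=2: a=2, p=38, q=3
  k=3: a=1, p=51, q=4

51/4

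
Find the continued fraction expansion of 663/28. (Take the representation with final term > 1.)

663 = 23×28 + 19
28 = 1×19 + 9
19 = 2×9 + 1
9 = 9×1 + 0  (stop)
So 663/28 = [23; 1, 2, 9].

[23; 1, 2, 9]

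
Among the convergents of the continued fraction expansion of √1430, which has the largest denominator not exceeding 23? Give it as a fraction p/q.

√1430 = [37; 1, 4, 2, 2, 2, 4, 1, 74, …] (period length 8).
Convergents:
  p_0/q_0 = 37/1
  p_1/q_1 = 38/1
  p_2/q_2 = 189/5
  p_3/q_3 = 416/11
  p_4/q_4 = 1021/27
q_3 = 11 ≤ 23 < 27 = q_4, so the answer is 416/11.

416/11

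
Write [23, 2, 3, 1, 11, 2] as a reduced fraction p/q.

5181/221

Using pₖ = aₖpₖ₋₁ + pₖ₋₂ and qₖ = aₖqₖ₋₁ + qₖ₋₂:
  k=0: a=23, p=23, q=1
  k=1: a=2, p=47, q=2
  k=2: a=3, p=164, q=7
  k=3: a=1, p=211, q=9
  k=4: a=11, p=2485, q=106
  k=5: a=2, p=5181, q=221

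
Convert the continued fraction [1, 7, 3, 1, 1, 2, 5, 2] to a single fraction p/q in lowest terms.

1755/1543

Fold from the inside: start with 2/1.
  5 + 1/2 = 11/2
  2 + 2/11 = 24/11
  1 + 11/24 = 35/24
  1 + 24/35 = 59/35
  3 + 35/59 = 212/59
  7 + 59/212 = 1543/212
  1 + 212/1543 = 1755/1543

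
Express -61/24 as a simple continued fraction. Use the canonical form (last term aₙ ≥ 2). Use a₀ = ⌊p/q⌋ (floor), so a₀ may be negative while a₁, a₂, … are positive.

-61 = -3×24 + 11
24 = 2×11 + 2
11 = 5×2 + 1
2 = 2×1 + 0  (stop)
So -61/24 = [-3; 2, 5, 2].

[-3; 2, 5, 2]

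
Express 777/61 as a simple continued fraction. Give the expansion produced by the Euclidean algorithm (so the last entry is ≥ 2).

777 = 12×61 + 45
61 = 1×45 + 16
45 = 2×16 + 13
16 = 1×13 + 3
13 = 4×3 + 1
3 = 3×1 + 0  (stop)
So 777/61 = [12; 1, 2, 1, 4, 3].

[12; 1, 2, 1, 4, 3]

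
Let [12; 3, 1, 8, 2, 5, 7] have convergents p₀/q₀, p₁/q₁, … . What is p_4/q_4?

Using pₖ = aₖpₖ₋₁ + pₖ₋₂, qₖ = aₖqₖ₋₁ + qₖ₋₂ (with p₋₁=1, p₋₂=0, q₋₁=0, q₋₂=1):
  k=0: a=12, p=12, q=1
  k=1: a=3, p=37, q=3
  k=2: a=1, p=49, q=4
  k=3: a=8, p=429, q=35
  k=4: a=2, p=907, q=74

907/74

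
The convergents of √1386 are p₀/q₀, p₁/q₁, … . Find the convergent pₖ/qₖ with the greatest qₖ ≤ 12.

335/9

√1386 = [37; 4, 2, 1, 2, 1, 2, 4, 74, …] (period length 8).
Convergents:
  p_0/q_0 = 37/1
  p_1/q_1 = 149/4
  p_2/q_2 = 335/9
  p_3/q_3 = 484/13
q_2 = 9 ≤ 12 < 13 = q_3, so the answer is 335/9.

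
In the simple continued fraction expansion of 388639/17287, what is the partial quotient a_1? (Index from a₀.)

2

388639 = 22·17287 + 8325   →  a_0 = 22
17287 = 2·8325 + 637   →  a_1 = 2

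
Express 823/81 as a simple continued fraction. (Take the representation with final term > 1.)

823 = 10×81 + 13
81 = 6×13 + 3
13 = 4×3 + 1
3 = 3×1 + 0  (stop)
So 823/81 = [10; 6, 4, 3].

[10; 6, 4, 3]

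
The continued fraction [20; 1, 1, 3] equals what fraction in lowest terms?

Fold from the inside: start with 3/1.
  1 + 1/3 = 4/3
  1 + 3/4 = 7/4
  20 + 4/7 = 144/7

144/7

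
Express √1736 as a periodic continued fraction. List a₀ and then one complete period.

a₀ = ⌊√1736⌋ = 41.
With m₀=0, d₀=1 and mₖ₊₁ = dₖaₖ − mₖ, dₖ₊₁ = (n − mₖ₊₁²)/dₖ, aₖ₊₁ = ⌊(a₀+mₖ₊₁)/dₖ₊₁⌋:
  k=1: m=41, d=55, a=1
  k=2: m=14, d=28, a=1
  k=3: m=14, d=55, a=1
  k=4: m=41, d=1, a=82
d=1 and a=2a₀=82 at k=4, so the next step gives (m, d) = (41, 55) again — its k=1 value — and the period has length 4.

[41; 1, 1, 1, 82]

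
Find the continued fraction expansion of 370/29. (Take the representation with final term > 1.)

370 = 12*29 + 22
29 = 1*22 + 7
22 = 3*7 + 1
7 = 7*1 + 0  (stop)
So 370/29 = [12; 1, 3, 7].

[12; 1, 3, 7]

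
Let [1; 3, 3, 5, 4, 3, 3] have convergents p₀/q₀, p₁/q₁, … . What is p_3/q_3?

69/53

Using pₖ = aₖpₖ₋₁ + pₖ₋₂, qₖ = aₖqₖ₋₁ + qₖ₋₂ (with p₋₁=1, p₋₂=0, q₋₁=0, q₋₂=1):
  k=0: a=1, p=1, q=1
  k=1: a=3, p=4, q=3
  k=2: a=3, p=13, q=10
  k=3: a=5, p=69, q=53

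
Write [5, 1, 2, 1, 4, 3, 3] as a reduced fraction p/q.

1159/202

Using pₖ = aₖpₖ₋₁ + pₖ₋₂ and qₖ = aₖqₖ₋₁ + qₖ₋₂:
  k=0: a=5, p=5, q=1
  k=1: a=1, p=6, q=1
  k=2: a=2, p=17, q=3
  k=3: a=1, p=23, q=4
  k=4: a=4, p=109, q=19
  k=5: a=3, p=350, q=61
  k=6: a=3, p=1159, q=202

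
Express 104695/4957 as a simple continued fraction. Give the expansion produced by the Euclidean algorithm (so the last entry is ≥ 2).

[21; 8, 3, 2, 5, 3, 1, 3]

104695 = 21×4957 + 598
4957 = 8×598 + 173
598 = 3×173 + 79
173 = 2×79 + 15
79 = 5×15 + 4
15 = 3×4 + 3
4 = 1×3 + 1
3 = 3×1 + 0  (stop)
So 104695/4957 = [21; 8, 3, 2, 5, 3, 1, 3].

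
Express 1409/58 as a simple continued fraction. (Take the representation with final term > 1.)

[24; 3, 2, 2, 3]

1409 = 24·58 + 17
58 = 3·17 + 7
17 = 2·7 + 3
7 = 2·3 + 1
3 = 3·1 + 0  (stop)
So 1409/58 = [24; 3, 2, 2, 3].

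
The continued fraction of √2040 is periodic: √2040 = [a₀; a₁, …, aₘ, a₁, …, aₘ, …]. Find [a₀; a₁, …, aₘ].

[45; 6, 90]

a₀ = ⌊√2040⌋ = 45.
With m₀=0, d₀=1 and mₖ₊₁ = dₖaₖ − mₖ, dₖ₊₁ = (n − mₖ₊₁²)/dₖ, aₖ₊₁ = ⌊(a₀+mₖ₊₁)/dₖ₊₁⌋:
  k=1: m=45, d=15, a=6
  k=2: m=45, d=1, a=90
d=1 and a=2a₀=90 at k=2, so the next step gives (m, d) = (45, 15) again — its k=1 value — and the period has length 2.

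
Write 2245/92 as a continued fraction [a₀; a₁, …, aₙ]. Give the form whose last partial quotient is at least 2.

[24; 2, 2, 18]

2245 = 24·92 + 37
92 = 2·37 + 18
37 = 2·18 + 1
18 = 18·1 + 0  (stop)
So 2245/92 = [24; 2, 2, 18].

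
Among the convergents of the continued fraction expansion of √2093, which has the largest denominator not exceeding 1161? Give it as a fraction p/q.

50187/1097

√2093 = [45; 1, 2, 1, 90, …] (period length 4).
Convergents:
  p_0/q_0 = 45/1
  p_1/q_1 = 46/1
  p_2/q_2 = 137/3
  p_3/q_3 = 183/4
  p_4/q_4 = 16607/363
  p_5/q_5 = 16790/367
  p_6/q_6 = 50187/1097
  p_7/q_7 = 66977/1464
q_6 = 1097 ≤ 1161 < 1464 = q_7, so the answer is 50187/1097.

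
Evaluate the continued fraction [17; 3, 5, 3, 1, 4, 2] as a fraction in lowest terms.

12206/705

Using pₖ = aₖpₖ₋₁ + pₖ₋₂ and qₖ = aₖqₖ₋₁ + qₖ₋₂:
  k=0: a=17, p=17, q=1
  k=1: a=3, p=52, q=3
  k=2: a=5, p=277, q=16
  k=3: a=3, p=883, q=51
  k=4: a=1, p=1160, q=67
  k=5: a=4, p=5523, q=319
  k=6: a=2, p=12206, q=705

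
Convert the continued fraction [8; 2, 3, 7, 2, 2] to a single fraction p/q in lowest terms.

2268/269

Using pₖ = aₖpₖ₋₁ + pₖ₋₂ and qₖ = aₖqₖ₋₁ + qₖ₋₂:
  k=0: a=8, p=8, q=1
  k=1: a=2, p=17, q=2
  k=2: a=3, p=59, q=7
  k=3: a=7, p=430, q=51
  k=4: a=2, p=919, q=109
  k=5: a=2, p=2268, q=269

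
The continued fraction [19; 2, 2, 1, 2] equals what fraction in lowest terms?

Fold from the inside: start with 2/1.
  1 + 1/2 = 3/2
  2 + 2/3 = 8/3
  2 + 3/8 = 19/8
  19 + 8/19 = 369/19

369/19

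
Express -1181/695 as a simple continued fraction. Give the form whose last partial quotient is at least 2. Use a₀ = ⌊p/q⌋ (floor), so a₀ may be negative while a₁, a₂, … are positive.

[-2; 3, 3, 13, 1, 1, 2]

-1181 = -2*695 + 209
695 = 3*209 + 68
209 = 3*68 + 5
68 = 13*5 + 3
5 = 1*3 + 2
3 = 1*2 + 1
2 = 2*1 + 0  (stop)
So -1181/695 = [-2; 3, 3, 13, 1, 1, 2].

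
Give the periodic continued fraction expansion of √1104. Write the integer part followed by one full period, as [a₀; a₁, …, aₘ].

a₀ = ⌊√1104⌋ = 33.

[33; 4, 2, 2, 2, 4, 66]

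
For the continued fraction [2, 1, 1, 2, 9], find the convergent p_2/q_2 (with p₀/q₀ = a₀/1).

5/2

Using pₖ = aₖpₖ₋₁ + pₖ₋₂, qₖ = aₖqₖ₋₁ + qₖ₋₂ (with p₋₁=1, p₋₂=0, q₋₁=0, q₋₂=1):
  k=0: a=2, p=2, q=1
  k=1: a=1, p=3, q=1
  k=2: a=1, p=5, q=2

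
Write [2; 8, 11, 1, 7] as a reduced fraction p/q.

Using pₖ = aₖpₖ₋₁ + pₖ₋₂ and qₖ = aₖqₖ₋₁ + qₖ₋₂:
  k=0: a=2, p=2, q=1
  k=1: a=8, p=17, q=8
  k=2: a=11, p=189, q=89
  k=3: a=1, p=206, q=97
  k=4: a=7, p=1631, q=768

1631/768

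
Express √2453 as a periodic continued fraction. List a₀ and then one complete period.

a₀ = ⌊√2453⌋ = 49.
With m₀=0, d₀=1 and mₖ₊₁ = dₖaₖ − mₖ, dₖ₊₁ = (n − mₖ₊₁²)/dₖ, aₖ₊₁ = ⌊(a₀+mₖ₊₁)/dₖ₊₁⌋:
  k=1: m=49, d=52, a=1
  k=2: m=3, d=47, a=1
  k=3: m=44, d=11, a=8
  k=4: m=44, d=47, a=1
  k=5: m=3, d=52, a=1
  k=6: m=49, d=1, a=98
d=1 and a=2a₀=98 at k=6, so the next step gives (m, d) = (49, 52) again — its k=1 value — and the period has length 6.

[49; 1, 1, 8, 1, 1, 98]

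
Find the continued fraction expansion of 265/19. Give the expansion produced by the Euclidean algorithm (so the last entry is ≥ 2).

265 = 13·19 + 18
19 = 1·18 + 1
18 = 18·1 + 0  (stop)
So 265/19 = [13; 1, 18].

[13; 1, 18]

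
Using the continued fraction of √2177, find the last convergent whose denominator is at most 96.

√2177 = [46; 1, 1, 1, 12, 1, 1, 1, 92, …] (period length 8).
Convergents:
  p_0/q_0 = 46/1
  p_1/q_1 = 47/1
  p_2/q_2 = 93/2
  p_3/q_3 = 140/3
  p_4/q_4 = 1773/38
  p_5/q_5 = 1913/41
  p_6/q_6 = 3686/79
  p_7/q_7 = 5599/120
q_6 = 79 ≤ 96 < 120 = q_7, so the answer is 3686/79.

3686/79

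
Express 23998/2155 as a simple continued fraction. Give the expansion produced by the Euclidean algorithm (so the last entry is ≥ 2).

[11; 7, 2, 1, 4, 2, 9]

23998 = 11×2155 + 293
2155 = 7×293 + 104
293 = 2×104 + 85
104 = 1×85 + 19
85 = 4×19 + 9
19 = 2×9 + 1
9 = 9×1 + 0  (stop)
So 23998/2155 = [11; 7, 2, 1, 4, 2, 9].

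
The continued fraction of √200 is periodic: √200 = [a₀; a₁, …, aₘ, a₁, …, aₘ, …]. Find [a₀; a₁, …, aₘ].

a₀ = ⌊√200⌋ = 14.
With m₀=0, d₀=1 and mₖ₊₁ = dₖaₖ − mₖ, dₖ₊₁ = (n − mₖ₊₁²)/dₖ, aₖ₊₁ = ⌊(a₀+mₖ₊₁)/dₖ₊₁⌋:
  k=1: m=14, d=4, a=7
  k=2: m=14, d=1, a=28
d=1 and a=2a₀=28 at k=2, so the next step gives (m, d) = (14, 4) again — its k=1 value — and the period has length 2.

[14; 7, 28]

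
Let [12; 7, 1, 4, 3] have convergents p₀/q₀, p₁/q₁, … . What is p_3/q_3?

473/39

Using pₖ = aₖpₖ₋₁ + pₖ₋₂, qₖ = aₖqₖ₋₁ + qₖ₋₂ (with p₋₁=1, p₋₂=0, q₋₁=0, q₋₂=1):
  k=0: a=12, p=12, q=1
  k=1: a=7, p=85, q=7
  k=2: a=1, p=97, q=8
  k=3: a=4, p=473, q=39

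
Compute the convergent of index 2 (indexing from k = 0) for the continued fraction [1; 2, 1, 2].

Using pₖ = aₖpₖ₋₁ + pₖ₋₂, qₖ = aₖqₖ₋₁ + qₖ₋₂ (with p₋₁=1, p₋₂=0, q₋₁=0, q₋₂=1):
  k=0: a=1, p=1, q=1
  k=1: a=2, p=3, q=2
  k=2: a=1, p=4, q=3

4/3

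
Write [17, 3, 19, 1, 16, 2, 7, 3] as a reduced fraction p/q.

865353/49940

Fold from the inside: start with 3/1.
  7 + 1/3 = 22/3
  2 + 3/22 = 47/22
  16 + 22/47 = 774/47
  1 + 47/774 = 821/774
  19 + 774/821 = 16373/821
  3 + 821/16373 = 49940/16373
  17 + 16373/49940 = 865353/49940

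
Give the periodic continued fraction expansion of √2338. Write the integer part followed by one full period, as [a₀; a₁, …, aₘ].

a₀ = ⌊√2338⌋ = 48.
With m₀=0, d₀=1 and mₖ₊₁ = dₖaₖ − mₖ, dₖ₊₁ = (n − mₖ₊₁²)/dₖ, aₖ₊₁ = ⌊(a₀+mₖ₊₁)/dₖ₊₁⌋:
  k=1: m=48, d=34, a=2
  k=2: m=20, d=57, a=1
  k=3: m=37, d=17, a=5
  k=4: m=48, d=2, a=48
  k=5: m=48, d=17, a=5
  k=6: m=37, d=57, a=1
  k=7: m=20, d=34, a=2
  k=8: m=48, d=1, a=96
d=1 and a=2a₀=96 at k=8, so the next step gives (m, d) = (48, 34) again — its k=1 value — and the period has length 8.

[48; 2, 1, 5, 48, 5, 1, 2, 96]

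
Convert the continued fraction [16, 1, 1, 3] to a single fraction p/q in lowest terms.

Using pₖ = aₖpₖ₋₁ + pₖ₋₂ and qₖ = aₖqₖ₋₁ + qₖ₋₂:
  k=0: a=16, p=16, q=1
  k=1: a=1, p=17, q=1
  k=2: a=1, p=33, q=2
  k=3: a=3, p=116, q=7

116/7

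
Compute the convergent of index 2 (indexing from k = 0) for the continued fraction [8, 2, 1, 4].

Using pₖ = aₖpₖ₋₁ + pₖ₋₂, qₖ = aₖqₖ₋₁ + qₖ₋₂ (with p₋₁=1, p₋₂=0, q₋₁=0, q₋₂=1):
  k=0: a=8, p=8, q=1
  k=1: a=2, p=17, q=2
  k=2: a=1, p=25, q=3

25/3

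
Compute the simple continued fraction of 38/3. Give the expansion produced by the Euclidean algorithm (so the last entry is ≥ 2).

[12; 1, 2]

38 = 12*3 + 2
3 = 1*2 + 1
2 = 2*1 + 0  (stop)
So 38/3 = [12; 1, 2].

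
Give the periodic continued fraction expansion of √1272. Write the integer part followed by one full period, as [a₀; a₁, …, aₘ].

a₀ = ⌊√1272⌋ = 35.
With m₀=0, d₀=1 and mₖ₊₁ = dₖaₖ − mₖ, dₖ₊₁ = (n − mₖ₊₁²)/dₖ, aₖ₊₁ = ⌊(a₀+mₖ₊₁)/dₖ₊₁⌋:
  k=1: m=35, d=47, a=1
  k=2: m=12, d=24, a=1
  k=3: m=12, d=47, a=1
  k=4: m=35, d=1, a=70
d=1 and a=2a₀=70 at k=4, so the next step gives (m, d) = (35, 47) again — its k=1 value — and the period has length 4.

[35; 1, 1, 1, 70]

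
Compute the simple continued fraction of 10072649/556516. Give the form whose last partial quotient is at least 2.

[18; 10, 19, 19, 1, 3, 3, 11]

10072649 = 18×556516 + 55361
556516 = 10×55361 + 2906
55361 = 19×2906 + 147
2906 = 19×147 + 113
147 = 1×113 + 34
113 = 3×34 + 11
34 = 3×11 + 1
11 = 11×1 + 0  (stop)
So 10072649/556516 = [18; 10, 19, 19, 1, 3, 3, 11].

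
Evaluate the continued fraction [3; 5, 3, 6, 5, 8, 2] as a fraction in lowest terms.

28881/9059

Using pₖ = aₖpₖ₋₁ + pₖ₋₂ and qₖ = aₖqₖ₋₁ + qₖ₋₂:
  k=0: a=3, p=3, q=1
  k=1: a=5, p=16, q=5
  k=2: a=3, p=51, q=16
  k=3: a=6, p=322, q=101
  k=4: a=5, p=1661, q=521
  k=5: a=8, p=13610, q=4269
  k=6: a=2, p=28881, q=9059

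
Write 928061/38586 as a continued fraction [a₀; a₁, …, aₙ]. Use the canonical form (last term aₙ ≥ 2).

928061 = 24×38586 + 1997
38586 = 19×1997 + 643
1997 = 3×643 + 68
643 = 9×68 + 31
68 = 2×31 + 6
31 = 5×6 + 1
6 = 6×1 + 0  (stop)
So 928061/38586 = [24; 19, 3, 9, 2, 5, 6].

[24; 19, 3, 9, 2, 5, 6]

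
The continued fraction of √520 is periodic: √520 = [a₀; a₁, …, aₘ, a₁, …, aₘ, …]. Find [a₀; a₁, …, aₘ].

[22; 1, 4, 11, 4, 1, 44]

a₀ = ⌊√520⌋ = 22.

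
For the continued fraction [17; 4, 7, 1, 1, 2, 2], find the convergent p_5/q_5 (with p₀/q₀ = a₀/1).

Using pₖ = aₖpₖ₋₁ + pₖ₋₂, qₖ = aₖqₖ₋₁ + qₖ₋₂ (with p₋₁=1, p₋₂=0, q₋₁=0, q₋₂=1):
  k=0: a=17, p=17, q=1
  k=1: a=4, p=69, q=4
  k=2: a=7, p=500, q=29
  k=3: a=1, p=569, q=33
  k=4: a=1, p=1069, q=62
  k=5: a=2, p=2707, q=157

2707/157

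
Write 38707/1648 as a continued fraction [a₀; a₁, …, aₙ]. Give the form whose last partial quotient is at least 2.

38707 = 23*1648 + 803
1648 = 2*803 + 42
803 = 19*42 + 5
42 = 8*5 + 2
5 = 2*2 + 1
2 = 2*1 + 0  (stop)
So 38707/1648 = [23; 2, 19, 8, 2, 2].

[23; 2, 19, 8, 2, 2]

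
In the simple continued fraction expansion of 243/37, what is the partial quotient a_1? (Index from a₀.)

243 = 6·37 + 21   →  a_0 = 6
37 = 1·21 + 16   →  a_1 = 1

1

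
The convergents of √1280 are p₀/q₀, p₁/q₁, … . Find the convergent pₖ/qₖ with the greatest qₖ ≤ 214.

5617/157

√1280 = [35; 1, 3, 2, 17, 2, 3, 1, 70, …] (period length 8).
Convergents:
  p_0/q_0 = 35/1
  p_1/q_1 = 36/1
  p_2/q_2 = 143/4
  p_3/q_3 = 322/9
  p_4/q_4 = 5617/157
  p_5/q_5 = 11556/323
q_4 = 157 ≤ 214 < 323 = q_5, so the answer is 5617/157.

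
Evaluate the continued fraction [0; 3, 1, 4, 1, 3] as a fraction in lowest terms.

Fold from the inside: start with 3/1.
  1 + 1/3 = 4/3
  4 + 3/4 = 19/4
  1 + 4/19 = 23/19
  3 + 19/23 = 88/23
  0 + 23/88 = 23/88

23/88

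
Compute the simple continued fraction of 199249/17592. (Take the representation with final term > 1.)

[11; 3, 15, 17, 3, 7]

199249 = 11*17592 + 5737
17592 = 3*5737 + 381
5737 = 15*381 + 22
381 = 17*22 + 7
22 = 3*7 + 1
7 = 7*1 + 0  (stop)
So 199249/17592 = [11; 3, 15, 17, 3, 7].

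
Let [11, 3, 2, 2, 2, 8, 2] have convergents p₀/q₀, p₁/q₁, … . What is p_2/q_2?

Using pₖ = aₖpₖ₋₁ + pₖ₋₂, qₖ = aₖqₖ₋₁ + qₖ₋₂ (with p₋₁=1, p₋₂=0, q₋₁=0, q₋₂=1):
  k=0: a=11, p=11, q=1
  k=1: a=3, p=34, q=3
  k=2: a=2, p=79, q=7

79/7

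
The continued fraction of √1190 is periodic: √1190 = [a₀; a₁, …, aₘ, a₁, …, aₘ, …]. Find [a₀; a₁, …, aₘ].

[34; 2, 68]

a₀ = ⌊√1190⌋ = 34.
With m₀=0, d₀=1 and mₖ₊₁ = dₖaₖ − mₖ, dₖ₊₁ = (n − mₖ₊₁²)/dₖ, aₖ₊₁ = ⌊(a₀+mₖ₊₁)/dₖ₊₁⌋:
  k=1: m=34, d=34, a=2
  k=2: m=34, d=1, a=68
d=1 and a=2a₀=68 at k=2, so the next step gives (m, d) = (34, 34) again — its k=1 value — and the period has length 2.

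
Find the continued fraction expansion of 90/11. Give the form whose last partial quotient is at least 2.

[8; 5, 2]

90 = 8*11 + 2
11 = 5*2 + 1
2 = 2*1 + 0  (stop)
So 90/11 = [8; 5, 2].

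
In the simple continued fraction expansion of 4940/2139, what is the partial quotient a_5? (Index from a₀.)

4940 = 2·2139 + 662   →  a_0 = 2
2139 = 3·662 + 153   →  a_1 = 3
662 = 4·153 + 50   →  a_2 = 4
153 = 3·50 + 3   →  a_3 = 3
50 = 16·3 + 2   →  a_4 = 16
3 = 1·2 + 1   →  a_5 = 1

1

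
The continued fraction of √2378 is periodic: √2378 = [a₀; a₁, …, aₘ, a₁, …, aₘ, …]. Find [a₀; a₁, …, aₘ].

[48; 1, 3, 3, 1, 96]

a₀ = ⌊√2378⌋ = 48.
With m₀=0, d₀=1 and mₖ₊₁ = dₖaₖ − mₖ, dₖ₊₁ = (n − mₖ₊₁²)/dₖ, aₖ₊₁ = ⌊(a₀+mₖ₊₁)/dₖ₊₁⌋:
  k=1: m=48, d=74, a=1
  k=2: m=26, d=23, a=3
  k=3: m=43, d=23, a=3
  k=4: m=26, d=74, a=1
  k=5: m=48, d=1, a=96
d=1 and a=2a₀=96 at k=5, so the next step gives (m, d) = (48, 74) again — its k=1 value — and the period has length 5.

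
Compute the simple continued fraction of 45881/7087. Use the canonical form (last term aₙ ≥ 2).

45881 = 6*7087 + 3359
7087 = 2*3359 + 369
3359 = 9*369 + 38
369 = 9*38 + 27
38 = 1*27 + 11
27 = 2*11 + 5
11 = 2*5 + 1
5 = 5*1 + 0  (stop)
So 45881/7087 = [6; 2, 9, 9, 1, 2, 2, 5].

[6; 2, 9, 9, 1, 2, 2, 5]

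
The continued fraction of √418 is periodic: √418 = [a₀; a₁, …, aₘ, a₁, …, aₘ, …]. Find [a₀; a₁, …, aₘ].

[20; 2, 4, 20, 4, 2, 40]

a₀ = ⌊√418⌋ = 20.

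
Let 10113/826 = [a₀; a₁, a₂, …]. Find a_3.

10113 = 12·826 + 201   →  a_0 = 12
826 = 4·201 + 22   →  a_1 = 4
201 = 9·22 + 3   →  a_2 = 9
22 = 7·3 + 1   →  a_3 = 7

7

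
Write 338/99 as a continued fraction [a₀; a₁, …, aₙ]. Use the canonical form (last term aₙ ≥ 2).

338 = 3*99 + 41
99 = 2*41 + 17
41 = 2*17 + 7
17 = 2*7 + 3
7 = 2*3 + 1
3 = 3*1 + 0  (stop)
So 338/99 = [3; 2, 2, 2, 2, 3].

[3; 2, 2, 2, 2, 3]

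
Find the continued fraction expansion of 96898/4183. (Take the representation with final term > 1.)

96898 = 23*4183 + 689
4183 = 6*689 + 49
689 = 14*49 + 3
49 = 16*3 + 1
3 = 3*1 + 0  (stop)
So 96898/4183 = [23; 6, 14, 16, 3].

[23; 6, 14, 16, 3]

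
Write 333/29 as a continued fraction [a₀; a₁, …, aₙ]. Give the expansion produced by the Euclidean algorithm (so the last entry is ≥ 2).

333 = 11*29 + 14
29 = 2*14 + 1
14 = 14*1 + 0  (stop)
So 333/29 = [11; 2, 14].

[11; 2, 14]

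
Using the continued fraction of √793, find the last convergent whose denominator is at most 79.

704/25

√793 = [28; 6, 4, 6, 56, …] (period length 4).
Convergents:
  p_0/q_0 = 28/1
  p_1/q_1 = 169/6
  p_2/q_2 = 704/25
  p_3/q_3 = 4393/156
q_2 = 25 ≤ 79 < 156 = q_3, so the answer is 704/25.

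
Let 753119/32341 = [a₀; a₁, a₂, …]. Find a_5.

4

753119 = 23·32341 + 9276   →  a_0 = 23
32341 = 3·9276 + 4513   →  a_1 = 3
9276 = 2·4513 + 250   →  a_2 = 2
4513 = 18·250 + 13   →  a_3 = 18
250 = 19·13 + 3   →  a_4 = 19
13 = 4·3 + 1   →  a_5 = 4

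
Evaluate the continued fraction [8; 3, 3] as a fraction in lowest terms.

83/10

Fold from the inside: start with 3/1.
  3 + 1/3 = 10/3
  8 + 3/10 = 83/10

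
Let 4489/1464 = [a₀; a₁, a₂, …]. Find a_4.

3

4489 = 3·1464 + 97   →  a_0 = 3
1464 = 15·97 + 9   →  a_1 = 15
97 = 10·9 + 7   →  a_2 = 10
9 = 1·7 + 2   →  a_3 = 1
7 = 3·2 + 1   →  a_4 = 3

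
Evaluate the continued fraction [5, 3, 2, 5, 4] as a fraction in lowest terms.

841/159

Using pₖ = aₖpₖ₋₁ + pₖ₋₂ and qₖ = aₖqₖ₋₁ + qₖ₋₂:
  k=0: a=5, p=5, q=1
  k=1: a=3, p=16, q=3
  k=2: a=2, p=37, q=7
  k=3: a=5, p=201, q=38
  k=4: a=4, p=841, q=159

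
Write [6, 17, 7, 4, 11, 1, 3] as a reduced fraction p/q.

Fold from the inside: start with 3/1.
  1 + 1/3 = 4/3
  11 + 3/4 = 47/4
  4 + 4/47 = 192/47
  7 + 47/192 = 1391/192
  17 + 192/1391 = 23839/1391
  6 + 1391/23839 = 144425/23839

144425/23839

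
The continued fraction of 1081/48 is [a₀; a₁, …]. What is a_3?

1081 = 22·48 + 25   →  a_0 = 22
48 = 1·25 + 23   →  a_1 = 1
25 = 1·23 + 2   →  a_2 = 1
23 = 11·2 + 1   →  a_3 = 11

11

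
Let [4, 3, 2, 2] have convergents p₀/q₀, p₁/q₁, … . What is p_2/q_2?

Using pₖ = aₖpₖ₋₁ + pₖ₋₂, qₖ = aₖqₖ₋₁ + qₖ₋₂ (with p₋₁=1, p₋₂=0, q₋₁=0, q₋₂=1):
  k=0: a=4, p=4, q=1
  k=1: a=3, p=13, q=3
  k=2: a=2, p=30, q=7

30/7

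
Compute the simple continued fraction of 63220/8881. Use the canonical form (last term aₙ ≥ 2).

[7; 8, 2, 3, 3, 2, 9, 2]

63220 = 7·8881 + 1053
8881 = 8·1053 + 457
1053 = 2·457 + 139
457 = 3·139 + 40
139 = 3·40 + 19
40 = 2·19 + 2
19 = 9·2 + 1
2 = 2·1 + 0  (stop)
So 63220/8881 = [7; 8, 2, 3, 3, 2, 9, 2].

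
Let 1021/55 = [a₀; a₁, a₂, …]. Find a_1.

1

1021 = 18·55 + 31   →  a_0 = 18
55 = 1·31 + 24   →  a_1 = 1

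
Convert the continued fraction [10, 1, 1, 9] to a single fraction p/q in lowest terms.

200/19

Fold from the inside: start with 9/1.
  1 + 1/9 = 10/9
  1 + 9/10 = 19/10
  10 + 10/19 = 200/19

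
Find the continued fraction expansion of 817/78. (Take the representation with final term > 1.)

[10; 2, 9, 4]

817 = 10·78 + 37
78 = 2·37 + 4
37 = 9·4 + 1
4 = 4·1 + 0  (stop)
So 817/78 = [10; 2, 9, 4].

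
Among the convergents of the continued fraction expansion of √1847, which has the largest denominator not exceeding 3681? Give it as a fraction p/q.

157037/3654

√1847 = [42; 1, 41, 1, 84, …] (period length 4).
Convergents:
  p_0/q_0 = 42/1
  p_1/q_1 = 43/1
  p_2/q_2 = 1805/42
  p_3/q_3 = 1848/43
  p_4/q_4 = 157037/3654
  p_5/q_5 = 158885/3697
q_4 = 3654 ≤ 3681 < 3697 = q_5, so the answer is 157037/3654.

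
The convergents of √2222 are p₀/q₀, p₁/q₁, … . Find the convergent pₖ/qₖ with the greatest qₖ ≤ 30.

√2222 = [47; 7, 4, 7, 94, …] (period length 4).
Convergents:
  p_0/q_0 = 47/1
  p_1/q_1 = 330/7
  p_2/q_2 = 1367/29
  p_3/q_3 = 9899/210
q_2 = 29 ≤ 30 < 210 = q_3, so the answer is 1367/29.

1367/29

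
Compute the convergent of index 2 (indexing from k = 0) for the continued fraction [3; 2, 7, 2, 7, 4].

Using pₖ = aₖpₖ₋₁ + pₖ₋₂, qₖ = aₖqₖ₋₁ + qₖ₋₂ (with p₋₁=1, p₋₂=0, q₋₁=0, q₋₂=1):
  k=0: a=3, p=3, q=1
  k=1: a=2, p=7, q=2
  k=2: a=7, p=52, q=15

52/15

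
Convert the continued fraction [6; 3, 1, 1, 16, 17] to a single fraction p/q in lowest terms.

Using pₖ = aₖpₖ₋₁ + pₖ₋₂ and qₖ = aₖqₖ₋₁ + qₖ₋₂:
  k=0: a=6, p=6, q=1
  k=1: a=3, p=19, q=3
  k=2: a=1, p=25, q=4
  k=3: a=1, p=44, q=7
  k=4: a=16, p=729, q=116
  k=5: a=17, p=12437, q=1979

12437/1979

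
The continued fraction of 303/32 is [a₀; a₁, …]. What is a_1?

303 = 9·32 + 15   →  a_0 = 9
32 = 2·15 + 2   →  a_1 = 2

2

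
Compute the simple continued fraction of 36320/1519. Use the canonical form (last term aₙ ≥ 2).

36320 = 23×1519 + 1383
1519 = 1×1383 + 136
1383 = 10×136 + 23
136 = 5×23 + 21
23 = 1×21 + 2
21 = 10×2 + 1
2 = 2×1 + 0  (stop)
So 36320/1519 = [23; 1, 10, 5, 1, 10, 2].

[23; 1, 10, 5, 1, 10, 2]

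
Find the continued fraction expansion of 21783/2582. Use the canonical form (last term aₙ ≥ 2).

21783 = 8×2582 + 1127
2582 = 2×1127 + 328
1127 = 3×328 + 143
328 = 2×143 + 42
143 = 3×42 + 17
42 = 2×17 + 8
17 = 2×8 + 1
8 = 8×1 + 0  (stop)
So 21783/2582 = [8; 2, 3, 2, 3, 2, 2, 8].

[8; 2, 3, 2, 3, 2, 2, 8]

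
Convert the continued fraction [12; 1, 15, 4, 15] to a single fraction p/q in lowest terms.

Using pₖ = aₖpₖ₋₁ + pₖ₋₂ and qₖ = aₖqₖ₋₁ + qₖ₋₂:
  k=0: a=12, p=12, q=1
  k=1: a=1, p=13, q=1
  k=2: a=15, p=207, q=16
  k=3: a=4, p=841, q=65
  k=4: a=15, p=12822, q=991

12822/991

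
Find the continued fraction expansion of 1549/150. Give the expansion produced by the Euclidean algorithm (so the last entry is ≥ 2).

1549 = 10*150 + 49
150 = 3*49 + 3
49 = 16*3 + 1
3 = 3*1 + 0  (stop)
So 1549/150 = [10; 3, 16, 3].

[10; 3, 16, 3]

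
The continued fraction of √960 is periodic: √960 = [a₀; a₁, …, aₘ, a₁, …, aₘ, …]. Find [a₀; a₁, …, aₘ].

[30; 1, 60]

a₀ = ⌊√960⌋ = 30.
With m₀=0, d₀=1 and mₖ₊₁ = dₖaₖ − mₖ, dₖ₊₁ = (n − mₖ₊₁²)/dₖ, aₖ₊₁ = ⌊(a₀+mₖ₊₁)/dₖ₊₁⌋:
  k=1: m=30, d=60, a=1
  k=2: m=30, d=1, a=60
d=1 and a=2a₀=60 at k=2, so the next step gives (m, d) = (30, 60) again — its k=1 value — and the period has length 2.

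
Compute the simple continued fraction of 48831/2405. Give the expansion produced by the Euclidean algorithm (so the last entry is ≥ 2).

48831 = 20×2405 + 731
2405 = 3×731 + 212
731 = 3×212 + 95
212 = 2×95 + 22
95 = 4×22 + 7
22 = 3×7 + 1
7 = 7×1 + 0  (stop)
So 48831/2405 = [20; 3, 3, 2, 4, 3, 7].

[20; 3, 3, 2, 4, 3, 7]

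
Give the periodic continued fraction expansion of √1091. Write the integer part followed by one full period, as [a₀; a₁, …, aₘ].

a₀ = ⌊√1091⌋ = 33.
With m₀=0, d₀=1 and mₖ₊₁ = dₖaₖ − mₖ, dₖ₊₁ = (n − mₖ₊₁²)/dₖ, aₖ₊₁ = ⌊(a₀+mₖ₊₁)/dₖ₊₁⌋:
  k=1: m=33, d=2, a=33
  k=2: m=33, d=1, a=66
d=1 and a=2a₀=66 at k=2, so the next step gives (m, d) = (33, 2) again — its k=1 value — and the period has length 2.

[33; 33, 66]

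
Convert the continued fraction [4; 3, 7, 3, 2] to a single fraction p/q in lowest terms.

Using pₖ = aₖpₖ₋₁ + pₖ₋₂ and qₖ = aₖqₖ₋₁ + qₖ₋₂:
  k=0: a=4, p=4, q=1
  k=1: a=3, p=13, q=3
  k=2: a=7, p=95, q=22
  k=3: a=3, p=298, q=69
  k=4: a=2, p=691, q=160

691/160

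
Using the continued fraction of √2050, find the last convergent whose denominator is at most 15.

498/11

√2050 = [45; 3, 1, 1, 1, 1, 3, 90, …] (period length 7).
Convergents:
  p_0/q_0 = 45/1
  p_1/q_1 = 136/3
  p_2/q_2 = 181/4
  p_3/q_3 = 317/7
  p_4/q_4 = 498/11
  p_5/q_5 = 815/18
q_4 = 11 ≤ 15 < 18 = q_5, so the answer is 498/11.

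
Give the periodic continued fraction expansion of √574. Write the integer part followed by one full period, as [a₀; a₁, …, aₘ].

[23; 1, 22, 1, 46]

a₀ = ⌊√574⌋ = 23.
With m₀=0, d₀=1 and mₖ₊₁ = dₖaₖ − mₖ, dₖ₊₁ = (n − mₖ₊₁²)/dₖ, aₖ₊₁ = ⌊(a₀+mₖ₊₁)/dₖ₊₁⌋:
  k=1: m=23, d=45, a=1
  k=2: m=22, d=2, a=22
  k=3: m=22, d=45, a=1
  k=4: m=23, d=1, a=46
d=1 and a=2a₀=46 at k=4, so the next step gives (m, d) = (23, 45) again — its k=1 value — and the period has length 4.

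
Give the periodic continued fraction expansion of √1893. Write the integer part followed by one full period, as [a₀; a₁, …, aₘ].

a₀ = ⌊√1893⌋ = 43.
With m₀=0, d₀=1 and mₖ₊₁ = dₖaₖ − mₖ, dₖ₊₁ = (n − mₖ₊₁²)/dₖ, aₖ₊₁ = ⌊(a₀+mₖ₊₁)/dₖ₊₁⌋:
  k=1: m=43, d=44, a=1
  k=2: m=1, d=43, a=1
  k=3: m=42, d=3, a=28
  k=4: m=42, d=43, a=1
  k=5: m=1, d=44, a=1
  k=6: m=43, d=1, a=86
d=1 and a=2a₀=86 at k=6, so the next step gives (m, d) = (43, 44) again — its k=1 value — and the period has length 6.

[43; 1, 1, 28, 1, 1, 86]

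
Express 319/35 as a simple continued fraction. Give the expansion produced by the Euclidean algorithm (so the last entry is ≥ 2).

[9; 8, 1, 3]

319 = 9*35 + 4
35 = 8*4 + 3
4 = 1*3 + 1
3 = 3*1 + 0  (stop)
So 319/35 = [9; 8, 1, 3].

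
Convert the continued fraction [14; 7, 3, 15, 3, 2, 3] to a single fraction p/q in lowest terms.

116513/8242

Fold from the inside: start with 3/1.
  2 + 1/3 = 7/3
  3 + 3/7 = 24/7
  15 + 7/24 = 367/24
  3 + 24/367 = 1125/367
  7 + 367/1125 = 8242/1125
  14 + 1125/8242 = 116513/8242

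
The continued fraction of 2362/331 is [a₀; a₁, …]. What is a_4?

4

2362 = 7·331 + 45   →  a_0 = 7
331 = 7·45 + 16   →  a_1 = 7
45 = 2·16 + 13   →  a_2 = 2
16 = 1·13 + 3   →  a_3 = 1
13 = 4·3 + 1   →  a_4 = 4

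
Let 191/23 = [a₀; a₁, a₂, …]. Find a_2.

3

191 = 8·23 + 7   →  a_0 = 8
23 = 3·7 + 2   →  a_1 = 3
7 = 3·2 + 1   →  a_2 = 3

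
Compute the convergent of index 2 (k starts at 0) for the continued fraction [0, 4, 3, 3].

3/13

Using pₖ = aₖpₖ₋₁ + pₖ₋₂, qₖ = aₖqₖ₋₁ + qₖ₋₂ (with p₋₁=1, p₋₂=0, q₋₁=0, q₋₂=1):
  k=0: a=0, p=0, q=1
  k=1: a=4, p=1, q=4
  k=2: a=3, p=3, q=13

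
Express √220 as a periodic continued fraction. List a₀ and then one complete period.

a₀ = ⌊√220⌋ = 14.
With m₀=0, d₀=1 and mₖ₊₁ = dₖaₖ − mₖ, dₖ₊₁ = (n − mₖ₊₁²)/dₖ, aₖ₊₁ = ⌊(a₀+mₖ₊₁)/dₖ₊₁⌋:
  k=1: m=14, d=24, a=1
  k=2: m=10, d=5, a=4
  k=3: m=10, d=24, a=1
  k=4: m=14, d=1, a=28
d=1 and a=2a₀=28 at k=4, so the next step gives (m, d) = (14, 24) again — its k=1 value — and the period has length 4.

[14; 1, 4, 1, 28]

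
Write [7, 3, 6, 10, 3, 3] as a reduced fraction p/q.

14537/1987

Using pₖ = aₖpₖ₋₁ + pₖ₋₂ and qₖ = aₖqₖ₋₁ + qₖ₋₂:
  k=0: a=7, p=7, q=1
  k=1: a=3, p=22, q=3
  k=2: a=6, p=139, q=19
  k=3: a=10, p=1412, q=193
  k=4: a=3, p=4375, q=598
  k=5: a=3, p=14537, q=1987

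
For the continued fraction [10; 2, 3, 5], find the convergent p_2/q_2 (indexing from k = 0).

73/7

Using pₖ = aₖpₖ₋₁ + pₖ₋₂, qₖ = aₖqₖ₋₁ + qₖ₋₂ (with p₋₁=1, p₋₂=0, q₋₁=0, q₋₂=1):
  k=0: a=10, p=10, q=1
  k=1: a=2, p=21, q=2
  k=2: a=3, p=73, q=7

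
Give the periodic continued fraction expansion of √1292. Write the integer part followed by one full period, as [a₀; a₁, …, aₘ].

[35; 1, 16, 1, 70]

a₀ = ⌊√1292⌋ = 35.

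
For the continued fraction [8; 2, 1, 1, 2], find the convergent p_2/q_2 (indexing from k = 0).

25/3

Using pₖ = aₖpₖ₋₁ + pₖ₋₂, qₖ = aₖqₖ₋₁ + qₖ₋₂ (with p₋₁=1, p₋₂=0, q₋₁=0, q₋₂=1):
  k=0: a=8, p=8, q=1
  k=1: a=2, p=17, q=2
  k=2: a=1, p=25, q=3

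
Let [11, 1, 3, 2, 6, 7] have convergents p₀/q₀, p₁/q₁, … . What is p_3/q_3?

106/9

Using pₖ = aₖpₖ₋₁ + pₖ₋₂, qₖ = aₖqₖ₋₁ + qₖ₋₂ (with p₋₁=1, p₋₂=0, q₋₁=0, q₋₂=1):
  k=0: a=11, p=11, q=1
  k=1: a=1, p=12, q=1
  k=2: a=3, p=47, q=4
  k=3: a=2, p=106, q=9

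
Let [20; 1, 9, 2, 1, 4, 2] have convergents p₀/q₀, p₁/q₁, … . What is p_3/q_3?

Using pₖ = aₖpₖ₋₁ + pₖ₋₂, qₖ = aₖqₖ₋₁ + qₖ₋₂ (with p₋₁=1, p₋₂=0, q₋₁=0, q₋₂=1):
  k=0: a=20, p=20, q=1
  k=1: a=1, p=21, q=1
  k=2: a=9, p=209, q=10
  k=3: a=2, p=439, q=21

439/21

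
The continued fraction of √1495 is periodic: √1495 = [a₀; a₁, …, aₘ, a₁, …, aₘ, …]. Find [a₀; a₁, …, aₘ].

a₀ = ⌊√1495⌋ = 38.
With m₀=0, d₀=1 and mₖ₊₁ = dₖaₖ − mₖ, dₖ₊₁ = (n − mₖ₊₁²)/dₖ, aₖ₊₁ = ⌊(a₀+mₖ₊₁)/dₖ₊₁⌋:
  k=1: m=38, d=51, a=1
  k=2: m=13, d=26, a=1
  k=3: m=13, d=51, a=1
  k=4: m=38, d=1, a=76
d=1 and a=2a₀=76 at k=4, so the next step gives (m, d) = (38, 51) again — its k=1 value — and the period has length 4.

[38; 1, 1, 1, 76]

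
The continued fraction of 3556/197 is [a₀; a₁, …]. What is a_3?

2

3556 = 18·197 + 10   →  a_0 = 18
197 = 19·10 + 7   →  a_1 = 19
10 = 1·7 + 3   →  a_2 = 1
7 = 2·3 + 1   →  a_3 = 2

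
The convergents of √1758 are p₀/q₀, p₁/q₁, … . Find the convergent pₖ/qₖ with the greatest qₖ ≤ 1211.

49266/1175

√1758 = [41; 1, 12, 1, 82, …] (period length 4).
Convergents:
  p_0/q_0 = 41/1
  p_1/q_1 = 42/1
  p_2/q_2 = 545/13
  p_3/q_3 = 587/14
  p_4/q_4 = 48679/1161
  p_5/q_5 = 49266/1175
  p_6/q_6 = 639871/15261
q_5 = 1175 ≤ 1211 < 15261 = q_6, so the answer is 49266/1175.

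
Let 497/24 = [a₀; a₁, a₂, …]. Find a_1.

1

497 = 20·24 + 17   →  a_0 = 20
24 = 1·17 + 7   →  a_1 = 1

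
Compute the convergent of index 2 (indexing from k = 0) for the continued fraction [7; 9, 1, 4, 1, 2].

Using pₖ = aₖpₖ₋₁ + pₖ₋₂, qₖ = aₖqₖ₋₁ + qₖ₋₂ (with p₋₁=1, p₋₂=0, q₋₁=0, q₋₂=1):
  k=0: a=7, p=7, q=1
  k=1: a=9, p=64, q=9
  k=2: a=1, p=71, q=10

71/10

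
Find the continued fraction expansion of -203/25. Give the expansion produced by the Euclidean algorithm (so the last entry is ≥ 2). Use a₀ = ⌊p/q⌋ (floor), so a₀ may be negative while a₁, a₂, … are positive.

-203 = -9*25 + 22
25 = 1*22 + 3
22 = 7*3 + 1
3 = 3*1 + 0  (stop)
So -203/25 = [-9; 1, 7, 3].

[-9; 1, 7, 3]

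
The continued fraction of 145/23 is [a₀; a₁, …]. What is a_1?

145 = 6·23 + 7   →  a_0 = 6
23 = 3·7 + 2   →  a_1 = 3

3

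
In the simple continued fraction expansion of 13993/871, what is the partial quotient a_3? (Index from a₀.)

13993 = 16·871 + 57   →  a_0 = 16
871 = 15·57 + 16   →  a_1 = 15
57 = 3·16 + 9   →  a_2 = 3
16 = 1·9 + 7   →  a_3 = 1

1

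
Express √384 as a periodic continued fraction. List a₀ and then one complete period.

a₀ = ⌊√384⌋ = 19.
With m₀=0, d₀=1 and mₖ₊₁ = dₖaₖ − mₖ, dₖ₊₁ = (n − mₖ₊₁²)/dₖ, aₖ₊₁ = ⌊(a₀+mₖ₊₁)/dₖ₊₁⌋:
  k=1: m=19, d=23, a=1
  k=2: m=4, d=16, a=1
  k=3: m=12, d=15, a=2
  k=4: m=18, d=4, a=9
  k=5: m=18, d=15, a=2
  k=6: m=12, d=16, a=1
  k=7: m=4, d=23, a=1
  k=8: m=19, d=1, a=38
d=1 and a=2a₀=38 at k=8, so the next step gives (m, d) = (19, 23) again — its k=1 value — and the period has length 8.

[19; 1, 1, 2, 9, 2, 1, 1, 38]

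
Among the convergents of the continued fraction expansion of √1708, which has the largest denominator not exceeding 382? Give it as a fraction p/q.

√1708 = [41; 3, 20, 3, 82, …] (period length 4).
Convergents:
  p_0/q_0 = 41/1
  p_1/q_1 = 124/3
  p_2/q_2 = 2521/61
  p_3/q_3 = 7687/186
  p_4/q_4 = 632855/15313
q_3 = 186 ≤ 382 < 15313 = q_4, so the answer is 7687/186.

7687/186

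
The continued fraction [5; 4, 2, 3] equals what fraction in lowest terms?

Using pₖ = aₖpₖ₋₁ + pₖ₋₂ and qₖ = aₖqₖ₋₁ + qₖ₋₂:
  k=0: a=5, p=5, q=1
  k=1: a=4, p=21, q=4
  k=2: a=2, p=47, q=9
  k=3: a=3, p=162, q=31

162/31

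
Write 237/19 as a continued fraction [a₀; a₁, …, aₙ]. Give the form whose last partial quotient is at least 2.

[12; 2, 9]

237 = 12·19 + 9
19 = 2·9 + 1
9 = 9·1 + 0  (stop)
So 237/19 = [12; 2, 9].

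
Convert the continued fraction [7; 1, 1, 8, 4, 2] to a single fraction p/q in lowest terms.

1182/157

Using pₖ = aₖpₖ₋₁ + pₖ₋₂ and qₖ = aₖqₖ₋₁ + qₖ₋₂:
  k=0: a=7, p=7, q=1
  k=1: a=1, p=8, q=1
  k=2: a=1, p=15, q=2
  k=3: a=8, p=128, q=17
  k=4: a=4, p=527, q=70
  k=5: a=2, p=1182, q=157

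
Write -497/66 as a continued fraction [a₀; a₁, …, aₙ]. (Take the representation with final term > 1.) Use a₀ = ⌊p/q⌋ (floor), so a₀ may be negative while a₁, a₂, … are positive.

[-8; 2, 7, 1, 3]

-497 = -8*66 + 31
66 = 2*31 + 4
31 = 7*4 + 3
4 = 1*3 + 1
3 = 3*1 + 0  (stop)
So -497/66 = [-8; 2, 7, 1, 3].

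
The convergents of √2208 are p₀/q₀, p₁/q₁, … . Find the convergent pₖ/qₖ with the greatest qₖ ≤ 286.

√2208 = [46; 1, 92, …] (period length 2).
Convergents:
  p_0/q_0 = 46/1
  p_1/q_1 = 47/1
  p_2/q_2 = 4370/93
  p_3/q_3 = 4417/94
  p_4/q_4 = 410734/8741
q_3 = 94 ≤ 286 < 8741 = q_4, so the answer is 4417/94.

4417/94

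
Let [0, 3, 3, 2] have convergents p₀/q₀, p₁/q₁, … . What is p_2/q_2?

Using pₖ = aₖpₖ₋₁ + pₖ₋₂, qₖ = aₖqₖ₋₁ + qₖ₋₂ (with p₋₁=1, p₋₂=0, q₋₁=0, q₋₂=1):
  k=0: a=0, p=0, q=1
  k=1: a=3, p=1, q=3
  k=2: a=3, p=3, q=10

3/10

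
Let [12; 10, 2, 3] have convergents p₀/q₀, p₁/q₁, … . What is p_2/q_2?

Using pₖ = aₖpₖ₋₁ + pₖ₋₂, qₖ = aₖqₖ₋₁ + qₖ₋₂ (with p₋₁=1, p₋₂=0, q₋₁=0, q₋₂=1):
  k=0: a=12, p=12, q=1
  k=1: a=10, p=121, q=10
  k=2: a=2, p=254, q=21

254/21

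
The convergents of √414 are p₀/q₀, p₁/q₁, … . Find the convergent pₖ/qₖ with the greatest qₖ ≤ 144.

997/49

√414 = [20; 2, 1, 7, 2, 7, 1, 2, 40, …] (period length 8).
Convergents:
  p_0/q_0 = 20/1
  p_1/q_1 = 41/2
  p_2/q_2 = 61/3
  p_3/q_3 = 468/23
  p_4/q_4 = 997/49
  p_5/q_5 = 7447/366
q_4 = 49 ≤ 144 < 366 = q_5, so the answer is 997/49.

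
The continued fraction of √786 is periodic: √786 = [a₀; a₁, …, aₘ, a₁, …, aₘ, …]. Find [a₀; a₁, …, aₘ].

[28; 28, 56]

a₀ = ⌊√786⌋ = 28.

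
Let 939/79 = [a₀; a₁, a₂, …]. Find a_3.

1

939 = 11·79 + 70   →  a_0 = 11
79 = 1·70 + 9   →  a_1 = 1
70 = 7·9 + 7   →  a_2 = 7
9 = 1·7 + 2   →  a_3 = 1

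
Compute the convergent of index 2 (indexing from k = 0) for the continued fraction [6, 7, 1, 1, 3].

Using pₖ = aₖpₖ₋₁ + pₖ₋₂, qₖ = aₖqₖ₋₁ + qₖ₋₂ (with p₋₁=1, p₋₂=0, q₋₁=0, q₋₂=1):
  k=0: a=6, p=6, q=1
  k=1: a=7, p=43, q=7
  k=2: a=1, p=49, q=8

49/8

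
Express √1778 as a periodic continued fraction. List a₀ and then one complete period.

a₀ = ⌊√1778⌋ = 42.

[42; 6, 84]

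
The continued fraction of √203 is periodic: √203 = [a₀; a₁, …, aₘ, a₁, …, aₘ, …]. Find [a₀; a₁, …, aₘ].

[14; 4, 28]

a₀ = ⌊√203⌋ = 14.
With m₀=0, d₀=1 and mₖ₊₁ = dₖaₖ − mₖ, dₖ₊₁ = (n − mₖ₊₁²)/dₖ, aₖ₊₁ = ⌊(a₀+mₖ₊₁)/dₖ₊₁⌋:
  k=1: m=14, d=7, a=4
  k=2: m=14, d=1, a=28
d=1 and a=2a₀=28 at k=2, so the next step gives (m, d) = (14, 7) again — its k=1 value — and the period has length 2.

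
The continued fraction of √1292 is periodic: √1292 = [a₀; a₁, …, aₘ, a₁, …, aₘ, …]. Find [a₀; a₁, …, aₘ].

[35; 1, 16, 1, 70]

a₀ = ⌊√1292⌋ = 35.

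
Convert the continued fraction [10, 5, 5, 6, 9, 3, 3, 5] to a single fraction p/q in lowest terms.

823058/80751

Fold from the inside: start with 5/1.
  3 + 1/5 = 16/5
  3 + 5/16 = 53/16
  9 + 16/53 = 493/53
  6 + 53/493 = 3011/493
  5 + 493/3011 = 15548/3011
  5 + 3011/15548 = 80751/15548
  10 + 15548/80751 = 823058/80751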